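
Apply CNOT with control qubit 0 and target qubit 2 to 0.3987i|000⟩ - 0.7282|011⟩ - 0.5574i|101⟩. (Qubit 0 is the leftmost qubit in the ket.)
0.3987i|000⟩ - 0.7282|011⟩ - 0.5574i|100⟩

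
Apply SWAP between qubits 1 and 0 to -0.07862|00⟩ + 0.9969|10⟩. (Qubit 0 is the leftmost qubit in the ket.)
-0.07862|00⟩ + 0.9969|01⟩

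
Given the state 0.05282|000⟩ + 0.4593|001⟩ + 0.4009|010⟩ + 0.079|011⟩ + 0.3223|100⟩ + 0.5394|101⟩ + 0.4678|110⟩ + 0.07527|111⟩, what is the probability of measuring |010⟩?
0.1607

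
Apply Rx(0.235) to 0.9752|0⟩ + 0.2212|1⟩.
(0.9685 - 0.02593i)|0⟩ + (0.2197 - 0.1143i)|1⟩

Rx(0.235) = [[cos(θ/2), −i·sin(θ/2)], [−i·sin(θ/2), cos(θ/2)]]; θ = 0.235, cos(θ/2) ≈ 0.993105, sin(θ/2) ≈ 0.11723.
With a = amp(|0⟩) = 0.9752 and b = amp(|1⟩) = 0.2212:
new amp(|0⟩) = (0.993105)·a + (-0.11723i)·b = (0.9685 - 0.02593i)
new amp(|1⟩) = (-0.11723i)·a + (0.993105)·b = (0.2197 - 0.1143i)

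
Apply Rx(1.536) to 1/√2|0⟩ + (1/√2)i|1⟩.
0.9998|0⟩ + 0.0174i|1⟩

Rx(1.536) = [[cos(θ/2), −i·sin(θ/2)], [−i·sin(θ/2), cos(θ/2)]]; θ = 1.536, cos(θ/2) ≈ 0.719302, sin(θ/2) ≈ 0.694698.
With a = amp(|0⟩) = 1/√2 and b = amp(|1⟩) = (1/√2)i:
new amp(|0⟩) = (0.719302)·a + (-0.694698i)·b = 0.9998
new amp(|1⟩) = (-0.694698i)·a + (0.719302)·b = 0.0174i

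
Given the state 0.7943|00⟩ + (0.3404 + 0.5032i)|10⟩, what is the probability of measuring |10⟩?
0.3691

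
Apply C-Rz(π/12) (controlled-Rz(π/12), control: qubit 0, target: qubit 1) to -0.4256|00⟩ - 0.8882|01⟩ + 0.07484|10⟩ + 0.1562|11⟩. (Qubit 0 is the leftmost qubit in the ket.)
-0.4256|00⟩ - 0.8882|01⟩ + (0.0742 - 0.009769i)|10⟩ + (0.1549 + 0.02039i)|11⟩

C-Rz(π/12) leaves the control-|0⟩ kets |00⟩, |01⟩ unchanged and applies Rz(π/12) to qubit 1 on the control-|1⟩ pair (|10⟩, |11⟩).
Rz(π/12) = [[e^(−iθ/2), 0], [0, e^(iθ/2)]] with e^(±iθ/2) = cos(θ/2) ± i·sin(θ/2); θ = π/12, cos(θ/2) ≈ 0.991445, sin(θ/2) ≈ 0.130526.
With a = amp(|10⟩) = 0.07484 and b = amp(|11⟩) = 0.1562:
new amp(|10⟩) = (0.991445 - 0.130526i)·a = (0.0742 - 0.009769i)
new amp(|11⟩) = (0.991445 + 0.130526i)·b = (0.1549 + 0.02039i)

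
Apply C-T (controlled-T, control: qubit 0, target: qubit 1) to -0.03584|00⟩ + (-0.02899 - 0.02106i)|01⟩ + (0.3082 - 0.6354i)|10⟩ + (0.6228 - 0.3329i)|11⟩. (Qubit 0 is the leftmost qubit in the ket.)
-0.03584|00⟩ + (-0.02899 - 0.02106i)|01⟩ + (0.3082 - 0.6354i)|10⟩ + (0.6758 + 0.205i)|11⟩

C-T leaves the control-|0⟩ kets |00⟩, |01⟩ unchanged and applies T to qubit 1 on the control-|1⟩ pair (|10⟩, |11⟩).
T = [[1, 0], [0, (1/√2 + (1/√2)i)]].
With a = amp(|10⟩) = (0.3082 - 0.6354i) and b = amp(|11⟩) = (0.6228 - 0.3329i):
new amp(|10⟩) = (1)·a = (0.3082 - 0.6354i)
new amp(|11⟩) = (1/√2 + (1/√2)i)·b = (0.6758 + 0.205i)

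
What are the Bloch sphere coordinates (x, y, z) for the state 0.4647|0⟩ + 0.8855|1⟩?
(0.823, 0, -0.5682)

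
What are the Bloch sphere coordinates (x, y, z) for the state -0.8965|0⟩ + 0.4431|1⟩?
(-0.7945, 0, 0.6074)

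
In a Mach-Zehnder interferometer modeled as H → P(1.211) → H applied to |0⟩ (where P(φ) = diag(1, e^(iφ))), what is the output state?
(0.676 + 0.468i)|0⟩ + (0.324 - 0.468i)|1⟩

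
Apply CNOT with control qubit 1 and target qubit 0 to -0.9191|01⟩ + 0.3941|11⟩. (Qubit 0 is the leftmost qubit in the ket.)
0.3941|01⟩ - 0.9191|11⟩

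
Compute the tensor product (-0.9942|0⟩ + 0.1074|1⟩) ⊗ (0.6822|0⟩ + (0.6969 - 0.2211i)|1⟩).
-0.6782|00⟩ + (-0.6929 + 0.2198i)|01⟩ + 0.07327|10⟩ + (0.07485 - 0.02375i)|11⟩

amp(|b₁b₂…⟩) = product of the factor amplitudes for bits b₁, b₂, …; only kets whose every factor amplitude is nonzero survive.
|00⟩: (-0.9942)(0.6822) = -0.6782
|01⟩: (-0.9942)(0.6969 - 0.2211i) = (-0.6929 + 0.2198i)
|10⟩: (0.1074)(0.6822) = 0.07327
|11⟩: (0.1074)(0.6969 - 0.2211i) = (0.07485 - 0.02375i)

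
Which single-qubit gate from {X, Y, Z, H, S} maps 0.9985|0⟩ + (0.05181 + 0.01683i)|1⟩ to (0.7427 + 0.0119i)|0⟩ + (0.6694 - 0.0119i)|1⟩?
H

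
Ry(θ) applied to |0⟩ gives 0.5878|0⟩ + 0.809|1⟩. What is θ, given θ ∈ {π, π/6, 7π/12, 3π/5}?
3π/5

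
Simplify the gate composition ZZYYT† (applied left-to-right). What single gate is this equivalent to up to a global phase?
T†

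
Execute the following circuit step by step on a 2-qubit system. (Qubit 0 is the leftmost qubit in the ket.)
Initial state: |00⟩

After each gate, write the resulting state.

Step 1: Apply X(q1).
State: |01⟩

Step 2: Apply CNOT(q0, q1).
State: |01⟩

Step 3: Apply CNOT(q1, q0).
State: |11⟩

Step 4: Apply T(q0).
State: (1/√2 + (1/√2)i)|11⟩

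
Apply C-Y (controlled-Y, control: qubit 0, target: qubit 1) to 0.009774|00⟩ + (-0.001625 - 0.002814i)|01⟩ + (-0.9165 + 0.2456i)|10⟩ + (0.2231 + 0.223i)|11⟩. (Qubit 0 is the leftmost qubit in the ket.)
0.009774|00⟩ + (-0.001625 - 0.002814i)|01⟩ + (0.223 - 0.2231i)|10⟩ + (-0.2456 - 0.9165i)|11⟩

C-Y leaves the control-|0⟩ kets |00⟩, |01⟩ unchanged and applies Y to qubit 1 on the control-|1⟩ pair (|10⟩, |11⟩).
Y = [[0, -i], [i, 0]].
With a = amp(|10⟩) = (-0.9165 + 0.2456i) and b = amp(|11⟩) = (0.2231 + 0.223i):
new amp(|10⟩) = (-i)·b = (0.223 - 0.2231i)
new amp(|11⟩) = (i)·a = (-0.2456 - 0.9165i)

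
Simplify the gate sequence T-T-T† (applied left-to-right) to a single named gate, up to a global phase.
T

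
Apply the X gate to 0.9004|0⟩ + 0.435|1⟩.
0.435|0⟩ + 0.9004|1⟩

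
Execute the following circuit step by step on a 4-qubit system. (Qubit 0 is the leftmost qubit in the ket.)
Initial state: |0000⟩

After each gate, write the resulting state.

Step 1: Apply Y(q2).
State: i|0010⟩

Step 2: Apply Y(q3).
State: -|0011⟩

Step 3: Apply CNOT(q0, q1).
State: -|0011⟩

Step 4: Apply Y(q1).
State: -i|0111⟩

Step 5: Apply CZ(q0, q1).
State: -i|0111⟩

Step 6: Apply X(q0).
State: -i|1111⟩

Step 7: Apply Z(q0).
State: i|1111⟩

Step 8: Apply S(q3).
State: -|1111⟩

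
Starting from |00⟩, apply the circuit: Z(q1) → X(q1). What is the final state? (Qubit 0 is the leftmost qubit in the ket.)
|01⟩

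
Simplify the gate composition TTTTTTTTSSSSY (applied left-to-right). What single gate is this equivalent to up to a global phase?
Y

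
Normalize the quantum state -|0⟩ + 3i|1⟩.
-0.3162|0⟩ + 0.9487i|1⟩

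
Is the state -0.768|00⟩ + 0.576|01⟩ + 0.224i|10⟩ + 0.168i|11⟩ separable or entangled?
Entangled

Writing the state as a|00⟩ + b|01⟩ + c|10⟩ + d|11⟩, it is a product state iff ad − bc = 0.
Here (a, b, c, d) = (-0.768, 0.576, 0.224i, 0.168i): ad − bc = (-0.768)(0.168i) − (0.576)(0.224i) = -0.258i ≠ 0, so the state is entangled.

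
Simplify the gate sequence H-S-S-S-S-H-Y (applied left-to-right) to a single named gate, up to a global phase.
Y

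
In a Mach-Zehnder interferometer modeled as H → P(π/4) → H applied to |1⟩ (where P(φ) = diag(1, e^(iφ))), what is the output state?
(0.1464 - (1/√8)i)|0⟩ + (0.8536 + (1/√8)i)|1⟩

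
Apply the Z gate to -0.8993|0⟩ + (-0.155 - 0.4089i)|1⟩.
-0.8993|0⟩ + (0.155 + 0.4089i)|1⟩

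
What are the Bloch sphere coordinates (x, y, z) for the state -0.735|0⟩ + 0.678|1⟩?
(-0.9967, 0, 0.08054)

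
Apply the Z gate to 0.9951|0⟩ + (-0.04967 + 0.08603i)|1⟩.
0.9951|0⟩ + (0.04967 - 0.08603i)|1⟩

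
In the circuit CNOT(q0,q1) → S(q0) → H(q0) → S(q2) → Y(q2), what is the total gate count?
5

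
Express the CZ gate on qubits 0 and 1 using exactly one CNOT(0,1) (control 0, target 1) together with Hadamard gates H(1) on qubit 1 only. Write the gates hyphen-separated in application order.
H(1)-CNOT(0,1)-H(1)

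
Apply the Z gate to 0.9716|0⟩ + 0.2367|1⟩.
0.9716|0⟩ - 0.2367|1⟩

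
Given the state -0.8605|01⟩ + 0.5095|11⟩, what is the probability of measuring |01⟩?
0.7405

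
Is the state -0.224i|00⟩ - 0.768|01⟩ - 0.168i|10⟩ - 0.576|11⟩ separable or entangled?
Separable

Writing the state as a|00⟩ + b|01⟩ + c|10⟩ + d|11⟩, it is a product state iff ad − bc = 0.
Here (a, b, c, d) = (-0.224i, -0.768, -0.168i, -0.576): ad − bc = (-0.224i)(-0.576) − (-0.768)(-0.168i) = 0, so the state is separable.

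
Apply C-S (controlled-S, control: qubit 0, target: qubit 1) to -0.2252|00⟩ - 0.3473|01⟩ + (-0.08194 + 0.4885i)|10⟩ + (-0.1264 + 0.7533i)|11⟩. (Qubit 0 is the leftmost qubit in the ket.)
-0.2252|00⟩ - 0.3473|01⟩ + (-0.08194 + 0.4885i)|10⟩ + (-0.7533 - 0.1264i)|11⟩

C-S leaves the control-|0⟩ kets |00⟩, |01⟩ unchanged and applies S to qubit 1 on the control-|1⟩ pair (|10⟩, |11⟩).
S = [[1, 0], [0, i]].
With a = amp(|10⟩) = (-0.08194 + 0.4885i) and b = amp(|11⟩) = (-0.1264 + 0.7533i):
new amp(|10⟩) = (1)·a = (-0.08194 + 0.4885i)
new amp(|11⟩) = (i)·b = (-0.7533 - 0.1264i)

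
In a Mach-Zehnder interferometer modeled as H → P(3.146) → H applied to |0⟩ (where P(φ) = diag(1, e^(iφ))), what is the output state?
(0.000004856 - 0.002204i)|0⟩ + (1 + 0.002204i)|1⟩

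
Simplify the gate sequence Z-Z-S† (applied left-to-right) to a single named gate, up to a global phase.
S†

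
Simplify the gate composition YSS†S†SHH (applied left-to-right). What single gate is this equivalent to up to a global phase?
Y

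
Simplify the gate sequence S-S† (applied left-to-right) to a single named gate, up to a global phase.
I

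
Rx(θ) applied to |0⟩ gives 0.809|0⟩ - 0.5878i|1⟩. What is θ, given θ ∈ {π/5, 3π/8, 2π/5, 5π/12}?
2π/5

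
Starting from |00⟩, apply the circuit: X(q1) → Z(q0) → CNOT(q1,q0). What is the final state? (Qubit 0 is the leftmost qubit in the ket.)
|11⟩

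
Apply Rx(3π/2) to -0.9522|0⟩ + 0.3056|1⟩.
(0.6733 - 0.2161i)|0⟩ + (-0.2161 + 0.6733i)|1⟩

Rx(3π/2) = [[cos(θ/2), −i·sin(θ/2)], [−i·sin(θ/2), cos(θ/2)]]; θ = 3π/2, cos(θ/2) ≈ -0.707107, sin(θ/2) ≈ 0.707107.
With a = amp(|0⟩) = -0.9522 and b = amp(|1⟩) = 0.3056:
new amp(|0⟩) = (-0.707107)·a + (-0.707107i)·b = (0.6733 - 0.2161i)
new amp(|1⟩) = (-0.707107i)·a + (-0.707107)·b = (-0.2161 + 0.6733i)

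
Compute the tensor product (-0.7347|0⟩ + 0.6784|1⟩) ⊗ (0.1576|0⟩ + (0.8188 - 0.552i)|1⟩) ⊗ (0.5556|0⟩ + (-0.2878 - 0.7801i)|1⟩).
-0.06433|000⟩ + (0.03332 + 0.09033i)|001⟩ + (-0.3342 + 0.2253i)|010⟩ + (0.4895 + 0.3526i)|011⟩ + 0.0594|100⟩ + (-0.03077 - 0.08341i)|101⟩ + (0.3086 - 0.2081i)|110⟩ + (-0.452 - 0.3256i)|111⟩

amp(|b₁b₂…⟩) = product of the factor amplitudes for bits b₁, b₂, …; only kets whose every factor amplitude is nonzero survive.
|000⟩: (-0.7347)(0.1576)(0.5556) = -0.06433
|001⟩: (-0.7347)(0.1576)(-0.2878 - 0.7801i) = (0.03332 + 0.09033i)
|010⟩: (-0.7347)(0.8188 - 0.552i)(0.5556) = (-0.3342 + 0.2253i)
|011⟩: (-0.7347)(0.8188 - 0.552i)(-0.2878 - 0.7801i) = (0.4895 + 0.3526i)
|100⟩: (0.6784)(0.1576)(0.5556) = 0.0594
|101⟩: (0.6784)(0.1576)(-0.2878 - 0.7801i) = (-0.03077 - 0.08341i)
|110⟩: (0.6784)(0.8188 - 0.552i)(0.5556) = (0.3086 - 0.2081i)
|111⟩: (0.6784)(0.8188 - 0.552i)(-0.2878 - 0.7801i) = (-0.452 - 0.3256i)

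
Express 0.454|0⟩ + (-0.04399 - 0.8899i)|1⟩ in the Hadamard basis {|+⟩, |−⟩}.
(0.2899 - 0.6293i)|+⟩ + (0.3521 + 0.6293i)|−⟩

With |ψ⟩ = α|0⟩ + β|1⟩, the Hadamard-basis coefficients are ⟨+|ψ⟩ = (α + β)/√2 and ⟨−|ψ⟩ = (α − β)/√2.
Here α = 0.454, β = (-0.04399 - 0.8899i): (α + β)/√2 = (0.2899 - 0.6293i), (α − β)/√2 = (0.3521 + 0.6293i).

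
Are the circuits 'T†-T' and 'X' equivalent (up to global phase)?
No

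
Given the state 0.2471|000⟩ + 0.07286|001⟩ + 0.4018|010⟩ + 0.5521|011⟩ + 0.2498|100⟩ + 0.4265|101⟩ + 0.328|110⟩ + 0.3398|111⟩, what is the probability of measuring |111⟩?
0.1155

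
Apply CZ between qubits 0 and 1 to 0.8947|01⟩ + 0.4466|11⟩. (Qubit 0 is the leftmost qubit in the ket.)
0.8947|01⟩ - 0.4466|11⟩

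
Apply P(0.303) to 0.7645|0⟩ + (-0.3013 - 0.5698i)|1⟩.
0.7645|0⟩ + (-0.1176 - 0.6337i)|1⟩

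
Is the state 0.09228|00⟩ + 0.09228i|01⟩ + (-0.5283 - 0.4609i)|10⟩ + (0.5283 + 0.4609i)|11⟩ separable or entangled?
Entangled

Writing the state as a|00⟩ + b|01⟩ + c|10⟩ + d|11⟩, it is a product state iff ad − bc = 0.
Here (a, b, c, d) = (0.09228, 0.09228i, (-0.5283 - 0.4609i), (0.5283 + 0.4609i)): ad − bc = (0.09228)(0.5283 + 0.4609i) − (0.09228i)(-0.5283 - 0.4609i) = (0.00622 + 0.09128i) ≠ 0, so the state is entangled.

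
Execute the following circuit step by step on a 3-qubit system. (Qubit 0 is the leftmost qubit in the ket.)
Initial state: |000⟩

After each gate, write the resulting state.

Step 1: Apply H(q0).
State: 1/√2|000⟩ + 1/√2|100⟩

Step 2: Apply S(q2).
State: 1/√2|000⟩ + 1/√2|100⟩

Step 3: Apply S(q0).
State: 1/√2|000⟩ + (1/√2)i|100⟩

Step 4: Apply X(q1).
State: 1/√2|010⟩ + (1/√2)i|110⟩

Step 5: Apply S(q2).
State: 1/√2|010⟩ + (1/√2)i|110⟩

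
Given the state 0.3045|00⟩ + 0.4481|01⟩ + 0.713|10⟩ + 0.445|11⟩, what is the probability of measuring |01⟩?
0.2008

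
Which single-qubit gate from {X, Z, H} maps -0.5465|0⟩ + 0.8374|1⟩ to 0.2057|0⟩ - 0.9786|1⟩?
H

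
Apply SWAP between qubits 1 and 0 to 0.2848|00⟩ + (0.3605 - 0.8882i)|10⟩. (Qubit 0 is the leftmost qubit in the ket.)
0.2848|00⟩ + (0.3605 - 0.8882i)|01⟩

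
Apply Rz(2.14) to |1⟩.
(0.4801 + 0.8772i)|1⟩

Rz(2.14) = [[e^(−iθ/2), 0], [0, e^(iθ/2)]] with e^(±iθ/2) = cos(θ/2) ± i·sin(θ/2); θ = 2.14, cos(θ/2) ≈ 0.480124, sin(θ/2) ≈ 0.877201.
With a = amp(|0⟩) = 0 and b = amp(|1⟩) = 1:
new amp(|0⟩) = (0.480124 - 0.877201i)·a = 0
new amp(|1⟩) = (0.480124 + 0.877201i)·b = (0.4801 + 0.8772i)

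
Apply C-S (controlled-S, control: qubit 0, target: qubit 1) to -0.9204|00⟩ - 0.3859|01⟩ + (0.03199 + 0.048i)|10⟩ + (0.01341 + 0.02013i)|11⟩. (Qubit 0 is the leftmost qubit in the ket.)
-0.9204|00⟩ - 0.3859|01⟩ + (0.03199 + 0.048i)|10⟩ + (-0.02013 + 0.01341i)|11⟩

C-S leaves the control-|0⟩ kets |00⟩, |01⟩ unchanged and applies S to qubit 1 on the control-|1⟩ pair (|10⟩, |11⟩).
S = [[1, 0], [0, i]].
With a = amp(|10⟩) = (0.03199 + 0.048i) and b = amp(|11⟩) = (0.01341 + 0.02013i):
new amp(|10⟩) = (1)·a = (0.03199 + 0.048i)
new amp(|11⟩) = (i)·b = (-0.02013 + 0.01341i)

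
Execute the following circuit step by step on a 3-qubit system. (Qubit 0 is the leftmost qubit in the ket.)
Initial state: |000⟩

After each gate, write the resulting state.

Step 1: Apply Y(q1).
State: i|010⟩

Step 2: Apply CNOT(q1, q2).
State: i|011⟩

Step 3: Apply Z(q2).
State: -i|011⟩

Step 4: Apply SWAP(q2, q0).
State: -i|110⟩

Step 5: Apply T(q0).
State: (1/√2 - (1/√2)i)|110⟩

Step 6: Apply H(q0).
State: (1/2 - (1/2)i)|010⟩ + (-1/2 + (1/2)i)|110⟩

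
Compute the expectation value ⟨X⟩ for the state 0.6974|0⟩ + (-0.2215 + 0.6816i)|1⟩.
-0.3089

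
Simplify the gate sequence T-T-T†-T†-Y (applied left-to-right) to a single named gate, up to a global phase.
Y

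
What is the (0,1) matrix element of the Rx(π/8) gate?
-0.1951i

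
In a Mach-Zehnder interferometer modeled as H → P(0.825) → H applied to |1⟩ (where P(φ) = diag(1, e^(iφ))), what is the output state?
(0.1607 - 0.3673i)|0⟩ + (0.8393 + 0.3673i)|1⟩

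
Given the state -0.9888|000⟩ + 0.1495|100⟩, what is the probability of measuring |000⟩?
0.9777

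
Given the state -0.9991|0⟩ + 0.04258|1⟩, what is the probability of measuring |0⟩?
0.9982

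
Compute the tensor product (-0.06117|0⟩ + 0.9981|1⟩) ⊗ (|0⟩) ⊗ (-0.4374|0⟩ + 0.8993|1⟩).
0.02676|000⟩ - 0.05501|001⟩ - 0.4366|100⟩ + 0.8976|101⟩

amp(|b₁b₂…⟩) = product of the factor amplitudes for bits b₁, b₂, …; only kets whose every factor amplitude is nonzero survive.
|000⟩: (-0.06117)(1)(-0.4374) = 0.02676
|001⟩: (-0.06117)(1)(0.8993) = -0.05501
|100⟩: (0.9981)(1)(-0.4374) = -0.4366
|101⟩: (0.9981)(1)(0.8993) = 0.8976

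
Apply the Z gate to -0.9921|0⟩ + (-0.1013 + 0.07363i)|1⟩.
-0.9921|0⟩ + (0.1013 - 0.07363i)|1⟩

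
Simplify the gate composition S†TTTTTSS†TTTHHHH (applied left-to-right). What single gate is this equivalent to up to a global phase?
S†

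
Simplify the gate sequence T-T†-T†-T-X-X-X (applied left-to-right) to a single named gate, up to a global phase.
X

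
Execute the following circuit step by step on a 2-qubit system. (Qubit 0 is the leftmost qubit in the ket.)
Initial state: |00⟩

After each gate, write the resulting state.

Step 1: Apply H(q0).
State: 1/√2|00⟩ + 1/√2|10⟩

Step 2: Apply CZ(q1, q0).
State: 1/√2|00⟩ + 1/√2|10⟩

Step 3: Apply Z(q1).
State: 1/√2|00⟩ + 1/√2|10⟩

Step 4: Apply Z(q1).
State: 1/√2|00⟩ + 1/√2|10⟩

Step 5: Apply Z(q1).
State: 1/√2|00⟩ + 1/√2|10⟩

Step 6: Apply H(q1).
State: 1/2|00⟩ + 1/2|01⟩ + 1/2|10⟩ + 1/2|11⟩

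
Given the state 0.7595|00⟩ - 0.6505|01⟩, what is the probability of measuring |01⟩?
0.4232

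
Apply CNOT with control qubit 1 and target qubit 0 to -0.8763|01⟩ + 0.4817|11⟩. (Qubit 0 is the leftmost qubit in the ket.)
0.4817|01⟩ - 0.8763|11⟩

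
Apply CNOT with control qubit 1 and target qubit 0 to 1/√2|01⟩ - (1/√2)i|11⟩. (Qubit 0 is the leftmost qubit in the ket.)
-(1/√2)i|01⟩ + 1/√2|11⟩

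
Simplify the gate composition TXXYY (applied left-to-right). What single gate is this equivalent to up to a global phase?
T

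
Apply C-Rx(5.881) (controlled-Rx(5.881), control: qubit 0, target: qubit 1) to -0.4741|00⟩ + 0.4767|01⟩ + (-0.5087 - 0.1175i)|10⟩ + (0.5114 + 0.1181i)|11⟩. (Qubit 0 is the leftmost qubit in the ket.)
-0.4741|00⟩ + 0.4767|01⟩ + (0.522 + 0.01299i)|10⟩ + (-0.5246 - 0.01411i)|11⟩

C-Rx(5.881) leaves the control-|0⟩ kets |00⟩, |01⟩ unchanged and applies Rx(5.881) to qubit 1 on the control-|1⟩ pair (|10⟩, |11⟩).
Rx(5.881) = [[cos(θ/2), −i·sin(θ/2)], [−i·sin(θ/2), cos(θ/2)]]; θ = 5.881, cos(θ/2) ≈ -0.979849, sin(θ/2) ≈ 0.19974.
With a = amp(|10⟩) = (-0.5087 - 0.1175i) and b = amp(|11⟩) = (0.5114 + 0.1181i):
new amp(|10⟩) = (-0.979849)·a + (-0.19974i)·b = (0.522 + 0.01299i)
new amp(|11⟩) = (-0.19974i)·a + (-0.979849)·b = (-0.5246 - 0.01411i)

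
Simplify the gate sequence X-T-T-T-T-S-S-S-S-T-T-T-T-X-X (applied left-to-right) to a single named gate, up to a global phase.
X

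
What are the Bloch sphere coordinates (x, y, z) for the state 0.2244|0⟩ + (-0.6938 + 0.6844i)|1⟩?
(-0.3114, 0.3072, -0.8994)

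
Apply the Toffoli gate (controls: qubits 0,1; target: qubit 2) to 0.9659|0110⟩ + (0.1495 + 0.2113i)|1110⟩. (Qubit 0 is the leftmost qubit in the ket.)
0.9659|0110⟩ + (0.1495 + 0.2113i)|1100⟩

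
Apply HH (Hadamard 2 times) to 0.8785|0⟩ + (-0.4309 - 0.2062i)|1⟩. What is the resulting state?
0.8785|0⟩ + (-0.4309 - 0.2062i)|1⟩

H² = I, so an even number of Hadamards cancels: H^2 = I and the state is unchanged.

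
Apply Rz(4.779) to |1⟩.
(-0.7303 + 0.6832i)|1⟩

Rz(4.779) = [[e^(−iθ/2), 0], [0, e^(iθ/2)]] with e^(±iθ/2) = cos(θ/2) ± i·sin(θ/2); θ = 4.779, cos(θ/2) ≈ -0.730261, sin(θ/2) ≈ 0.683168.
With a = amp(|0⟩) = 0 and b = amp(|1⟩) = 1:
new amp(|0⟩) = (-0.730261 - 0.683168i)·a = 0
new amp(|1⟩) = (-0.730261 + 0.683168i)·b = (-0.7303 + 0.6832i)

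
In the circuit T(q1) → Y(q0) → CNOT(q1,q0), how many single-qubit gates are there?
2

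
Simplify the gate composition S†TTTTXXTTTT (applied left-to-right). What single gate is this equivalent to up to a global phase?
S†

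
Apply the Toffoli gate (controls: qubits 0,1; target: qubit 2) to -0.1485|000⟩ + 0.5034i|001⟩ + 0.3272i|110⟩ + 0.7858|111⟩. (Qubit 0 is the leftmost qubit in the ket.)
-0.1485|000⟩ + 0.5034i|001⟩ + 0.7858|110⟩ + 0.3272i|111⟩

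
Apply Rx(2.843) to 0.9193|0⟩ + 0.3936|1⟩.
(0.1367 - 0.3892i)|0⟩ + (0.05854 - 0.9091i)|1⟩

Rx(2.843) = [[cos(θ/2), −i·sin(θ/2)], [−i·sin(θ/2), cos(θ/2)]]; θ = 2.843, cos(θ/2) ≈ 0.148742, sin(θ/2) ≈ 0.988876.
With a = amp(|0⟩) = 0.9193 and b = amp(|1⟩) = 0.3936:
new amp(|0⟩) = (0.148742)·a + (-0.988876i)·b = (0.1367 - 0.3892i)
new amp(|1⟩) = (-0.988876i)·a + (0.148742)·b = (0.05854 - 0.9091i)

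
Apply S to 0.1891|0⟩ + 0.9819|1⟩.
0.1891|0⟩ + 0.9819i|1⟩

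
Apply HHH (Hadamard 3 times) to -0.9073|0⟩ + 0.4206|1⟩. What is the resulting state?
-0.3441|0⟩ - 0.939|1⟩

H² = I, so H^3 = H: a single Hadamard. With (a, b) = (-0.9073, 0.4206), H gives ((a + b)/√2, (a − b)/√2) = (-0.3441, -0.939).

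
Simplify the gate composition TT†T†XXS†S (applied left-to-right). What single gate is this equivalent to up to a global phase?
T†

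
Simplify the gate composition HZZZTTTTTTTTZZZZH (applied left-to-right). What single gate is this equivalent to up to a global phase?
X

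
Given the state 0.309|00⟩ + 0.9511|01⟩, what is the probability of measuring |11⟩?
0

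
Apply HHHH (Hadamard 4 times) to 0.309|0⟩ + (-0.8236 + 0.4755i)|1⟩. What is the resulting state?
0.309|0⟩ + (-0.8236 + 0.4755i)|1⟩

H² = I, so an even number of Hadamards cancels: H^4 = I and the state is unchanged.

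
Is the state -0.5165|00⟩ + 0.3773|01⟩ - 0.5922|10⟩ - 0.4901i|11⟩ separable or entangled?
Entangled

Writing the state as a|00⟩ + b|01⟩ + c|10⟩ + d|11⟩, it is a product state iff ad − bc = 0.
Here (a, b, c, d) = (-0.5165, 0.3773, -0.5922, -0.4901i): ad − bc = (-0.5165)(-0.4901i) − (0.3773)(-0.5922) = (0.2234 + 0.2531i) ≠ 0, so the state is entangled.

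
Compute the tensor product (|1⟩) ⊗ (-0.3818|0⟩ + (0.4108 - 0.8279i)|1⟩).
-0.3818|10⟩ + (0.4108 - 0.8279i)|11⟩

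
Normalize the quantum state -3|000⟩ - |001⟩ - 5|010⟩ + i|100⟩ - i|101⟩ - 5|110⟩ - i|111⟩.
-1/√7|000⟩ - 0.126|001⟩ - 0.6299|010⟩ + 0.126i|100⟩ - 0.126i|101⟩ - 0.6299|110⟩ - 0.126i|111⟩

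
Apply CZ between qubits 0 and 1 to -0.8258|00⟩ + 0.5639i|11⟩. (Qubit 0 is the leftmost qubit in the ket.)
-0.8258|00⟩ - 0.5639i|11⟩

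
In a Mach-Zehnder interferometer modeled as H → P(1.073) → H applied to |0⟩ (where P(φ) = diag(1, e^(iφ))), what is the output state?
(0.7387 + 0.4393i)|0⟩ + (0.2613 - 0.4393i)|1⟩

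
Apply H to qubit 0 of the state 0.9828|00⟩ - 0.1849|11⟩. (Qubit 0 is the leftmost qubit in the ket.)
0.6949|00⟩ - 0.1307|01⟩ + 0.6949|10⟩ + 0.1307|11⟩

H on qubit 0 mixes each pair of kets that differ only in qubit 0: amplitudes (a, b) of (|…0…⟩, |…1…⟩) become ((a + b)/√2, (a − b)/√2). Kets absent from the input have amplitude 0.
(|00⟩, |10⟩): (a, b) = (0.9828, 0) → (0.6949, 0.6949)
(|01⟩, |11⟩): (a, b) = (0, -0.1849) → (-0.1307, 0.1307)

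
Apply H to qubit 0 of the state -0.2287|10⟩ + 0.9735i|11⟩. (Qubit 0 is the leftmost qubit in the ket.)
-0.1617|00⟩ + 0.6884i|01⟩ + 0.1617|10⟩ - 0.6884i|11⟩

H on qubit 0 mixes each pair of kets that differ only in qubit 0: amplitudes (a, b) of (|…0…⟩, |…1…⟩) become ((a + b)/√2, (a − b)/√2). Kets absent from the input have amplitude 0.
(|00⟩, |10⟩): (a, b) = (0, -0.2287) → (-0.1617, 0.1617)
(|01⟩, |11⟩): (a, b) = (0, 0.9735i) → (0.6884i, -0.6884i)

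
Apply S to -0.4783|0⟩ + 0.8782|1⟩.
-0.4783|0⟩ + 0.8782i|1⟩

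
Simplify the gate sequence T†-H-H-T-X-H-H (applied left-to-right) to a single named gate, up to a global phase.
X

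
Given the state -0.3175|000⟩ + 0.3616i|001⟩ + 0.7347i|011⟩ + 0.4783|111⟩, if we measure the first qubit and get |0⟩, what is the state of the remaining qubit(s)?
-0.3615|00⟩ + 0.4117i|01⟩ + 0.8365i|11⟩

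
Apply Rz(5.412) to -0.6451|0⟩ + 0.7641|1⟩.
(0.5849 + 0.2722i)|0⟩ + (-0.6927 + 0.3224i)|1⟩

Rz(5.412) = [[e^(−iθ/2), 0], [0, e^(iθ/2)]] with e^(±iθ/2) = cos(θ/2) ± i·sin(θ/2); θ = 5.412, cos(θ/2) ≈ -0.90662, sin(θ/2) ≈ 0.421948.
With a = amp(|0⟩) = -0.6451 and b = amp(|1⟩) = 0.7641:
new amp(|0⟩) = (-0.90662 - 0.421948i)·a = (0.5849 + 0.2722i)
new amp(|1⟩) = (-0.90662 + 0.421948i)·b = (-0.6927 + 0.3224i)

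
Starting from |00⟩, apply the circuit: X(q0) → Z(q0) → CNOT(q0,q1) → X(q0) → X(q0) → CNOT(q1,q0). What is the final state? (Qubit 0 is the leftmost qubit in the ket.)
-|01⟩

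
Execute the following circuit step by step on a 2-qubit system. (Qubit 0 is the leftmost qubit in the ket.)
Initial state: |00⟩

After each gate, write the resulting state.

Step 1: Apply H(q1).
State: 1/√2|00⟩ + 1/√2|01⟩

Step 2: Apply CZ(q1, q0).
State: 1/√2|00⟩ + 1/√2|01⟩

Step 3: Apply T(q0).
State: 1/√2|00⟩ + 1/√2|01⟩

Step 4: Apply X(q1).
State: 1/√2|00⟩ + 1/√2|01⟩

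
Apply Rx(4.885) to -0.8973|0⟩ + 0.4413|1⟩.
(0.6868 - 0.284i)|0⟩ + (-0.3378 + 0.5774i)|1⟩

Rx(4.885) = [[cos(θ/2), −i·sin(θ/2)], [−i·sin(θ/2), cos(θ/2)]]; θ = 4.885, cos(θ/2) ≈ -0.765426, sin(θ/2) ≈ 0.643523.
With a = amp(|0⟩) = -0.8973 and b = amp(|1⟩) = 0.4413:
new amp(|0⟩) = (-0.765426)·a + (-0.643523i)·b = (0.6868 - 0.284i)
new amp(|1⟩) = (-0.643523i)·a + (-0.765426)·b = (-0.3378 + 0.5774i)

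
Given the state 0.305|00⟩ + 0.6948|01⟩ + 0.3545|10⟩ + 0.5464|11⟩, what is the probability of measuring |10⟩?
0.1257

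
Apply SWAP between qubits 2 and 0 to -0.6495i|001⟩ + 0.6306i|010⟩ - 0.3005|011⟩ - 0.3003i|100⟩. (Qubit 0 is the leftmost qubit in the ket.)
-0.3003i|001⟩ + 0.6306i|010⟩ - 0.6495i|100⟩ - 0.3005|110⟩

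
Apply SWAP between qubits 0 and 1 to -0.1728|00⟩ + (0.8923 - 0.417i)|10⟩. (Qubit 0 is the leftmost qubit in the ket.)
-0.1728|00⟩ + (0.8923 - 0.417i)|01⟩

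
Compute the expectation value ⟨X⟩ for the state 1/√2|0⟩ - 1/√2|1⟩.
-1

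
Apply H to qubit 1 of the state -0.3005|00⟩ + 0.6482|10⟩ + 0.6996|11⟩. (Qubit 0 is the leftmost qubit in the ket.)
-0.2125|00⟩ - 0.2125|01⟩ + 0.953|10⟩ - 0.03635|11⟩

H on qubit 1 mixes each pair of kets that differ only in qubit 1: amplitudes (a, b) of (|…0…⟩, |…1…⟩) become ((a + b)/√2, (a − b)/√2). Kets absent from the input have amplitude 0.
(|00⟩, |01⟩): (a, b) = (-0.3005, 0) → (-0.2125, -0.2125)
(|10⟩, |11⟩): (a, b) = (0.6482, 0.6996) → (0.953, -0.03635)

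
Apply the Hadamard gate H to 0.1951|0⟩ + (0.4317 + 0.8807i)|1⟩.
(0.4432 + 0.6227i)|0⟩ + (-0.1673 - 0.6227i)|1⟩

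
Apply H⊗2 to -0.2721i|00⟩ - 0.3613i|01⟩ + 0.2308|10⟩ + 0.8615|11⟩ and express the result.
(0.5462 - 0.3167i)|00⟩ + (-0.3154 + 0.0446i)|01⟩ + (-0.5462 - 0.3167i)|10⟩ + (0.3154 + 0.0446i)|11⟩

H⊗2 gives amp(|y⟩) = (1/2) Σ_x (−1)^(x·y) amp(|x⟩), where x·y is the number of positions in which both x and y have a 1.
|00⟩: (-0.2721i - 0.3613i + 0.2308 + 0.8615)/2 = (0.5462 - 0.3167i)
|01⟩: (-0.2721i + 0.3613i + 0.2308 - 0.8615)/2 = (-0.3154 + 0.0446i)
|10⟩: (-0.2721i - 0.3613i - 0.2308 - 0.8615)/2 = (-0.5462 - 0.3167i)
|11⟩: (-0.2721i + 0.3613i - 0.2308 + 0.8615)/2 = (0.3154 + 0.0446i)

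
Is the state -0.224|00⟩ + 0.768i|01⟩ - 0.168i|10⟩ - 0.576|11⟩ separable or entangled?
Separable

Writing the state as a|00⟩ + b|01⟩ + c|10⟩ + d|11⟩, it is a product state iff ad − bc = 0.
Here (a, b, c, d) = (-0.224, 0.768i, -0.168i, -0.576): ad − bc = (-0.224)(-0.576) − (0.768i)(-0.168i) = 0, so the state is separable.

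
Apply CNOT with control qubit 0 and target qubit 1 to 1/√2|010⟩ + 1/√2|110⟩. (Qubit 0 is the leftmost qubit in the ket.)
1/√2|010⟩ + 1/√2|100⟩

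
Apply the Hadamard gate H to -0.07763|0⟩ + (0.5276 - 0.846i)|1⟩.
(0.3182 - 0.5982i)|0⟩ + (-0.428 + 0.5982i)|1⟩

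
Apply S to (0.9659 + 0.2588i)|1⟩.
(-0.2588 + 0.9659i)|1⟩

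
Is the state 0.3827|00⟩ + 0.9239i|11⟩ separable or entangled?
Entangled

Writing the state as a|00⟩ + b|01⟩ + c|10⟩ + d|11⟩, it is a product state iff ad − bc = 0.
Here (a, b, c, d) = (0.3827, 0, 0, 0.9239i): ad − bc = (0.3827)(0.9239i) − (0)(0) = 0.3536i ≠ 0, so the state is entangled.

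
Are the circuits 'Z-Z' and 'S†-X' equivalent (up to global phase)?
No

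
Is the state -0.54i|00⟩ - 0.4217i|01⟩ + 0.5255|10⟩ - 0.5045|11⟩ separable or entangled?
Entangled

Writing the state as a|00⟩ + b|01⟩ + c|10⟩ + d|11⟩, it is a product state iff ad − bc = 0.
Here (a, b, c, d) = (-0.54i, -0.4217i, 0.5255, -0.5045): ad − bc = (-0.54i)(-0.5045) − (-0.4217i)(0.5255) = 0.494i ≠ 0, so the state is entangled.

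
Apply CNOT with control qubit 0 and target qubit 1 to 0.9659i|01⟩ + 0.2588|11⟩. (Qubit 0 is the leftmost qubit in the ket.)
0.9659i|01⟩ + 0.2588|10⟩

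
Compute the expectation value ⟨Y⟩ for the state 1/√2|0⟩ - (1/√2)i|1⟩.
-1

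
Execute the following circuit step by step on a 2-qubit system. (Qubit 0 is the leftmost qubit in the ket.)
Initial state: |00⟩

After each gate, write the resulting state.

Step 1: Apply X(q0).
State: |10⟩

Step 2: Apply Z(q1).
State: |10⟩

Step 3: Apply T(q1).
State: |10⟩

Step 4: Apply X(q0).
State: |00⟩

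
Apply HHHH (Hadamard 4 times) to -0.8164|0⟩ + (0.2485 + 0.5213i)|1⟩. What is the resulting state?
-0.8164|0⟩ + (0.2485 + 0.5213i)|1⟩

H² = I, so an even number of Hadamards cancels: H^4 = I and the state is unchanged.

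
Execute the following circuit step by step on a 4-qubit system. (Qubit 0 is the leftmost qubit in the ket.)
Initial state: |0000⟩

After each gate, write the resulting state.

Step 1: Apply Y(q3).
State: i|0001⟩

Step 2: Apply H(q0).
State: (1/√2)i|0001⟩ + (1/√2)i|1001⟩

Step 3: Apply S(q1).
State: (1/√2)i|0001⟩ + (1/√2)i|1001⟩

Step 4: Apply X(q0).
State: (1/√2)i|0001⟩ + (1/√2)i|1001⟩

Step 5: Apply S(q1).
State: (1/√2)i|0001⟩ + (1/√2)i|1001⟩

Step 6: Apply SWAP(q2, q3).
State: (1/√2)i|0010⟩ + (1/√2)i|1010⟩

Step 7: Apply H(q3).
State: (1/2)i|0010⟩ + (1/2)i|0011⟩ + (1/2)i|1010⟩ + (1/2)i|1011⟩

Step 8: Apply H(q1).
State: (1/√8)i|0010⟩ + (1/√8)i|0011⟩ + (1/√8)i|0110⟩ + (1/√8)i|0111⟩ + (1/√8)i|1010⟩ + (1/√8)i|1011⟩ + (1/√8)i|1110⟩ + (1/√8)i|1111⟩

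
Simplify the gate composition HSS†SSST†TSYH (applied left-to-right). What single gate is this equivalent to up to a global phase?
Y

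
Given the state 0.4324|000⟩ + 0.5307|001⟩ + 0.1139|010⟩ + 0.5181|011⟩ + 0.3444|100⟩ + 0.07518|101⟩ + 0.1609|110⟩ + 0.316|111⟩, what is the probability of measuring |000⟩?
0.187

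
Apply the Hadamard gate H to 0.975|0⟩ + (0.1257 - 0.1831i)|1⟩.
(0.7783 - 0.1295i)|0⟩ + (0.6005 + 0.1295i)|1⟩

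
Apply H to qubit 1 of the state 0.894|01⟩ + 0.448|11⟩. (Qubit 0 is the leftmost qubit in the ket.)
0.6322|00⟩ - 0.6322|01⟩ + 0.3168|10⟩ - 0.3168|11⟩

H on qubit 1 mixes each pair of kets that differ only in qubit 1: amplitudes (a, b) of (|…0…⟩, |…1…⟩) become ((a + b)/√2, (a − b)/√2). Kets absent from the input have amplitude 0.
(|00⟩, |01⟩): (a, b) = (0, 0.894) → (0.6322, -0.6322)
(|10⟩, |11⟩): (a, b) = (0, 0.448) → (0.3168, -0.3168)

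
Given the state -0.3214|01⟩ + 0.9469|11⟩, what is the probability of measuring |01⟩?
0.1033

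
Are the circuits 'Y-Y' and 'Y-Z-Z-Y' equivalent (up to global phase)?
Yes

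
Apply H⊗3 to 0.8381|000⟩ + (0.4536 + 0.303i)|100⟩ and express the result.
(0.4567 + 0.1071i)|000⟩ + (0.4567 + 0.1071i)|001⟩ + (0.4567 + 0.1071i)|010⟩ + (0.4567 + 0.1071i)|011⟩ + (0.1359 - 0.1071i)|100⟩ + (0.1359 - 0.1071i)|101⟩ + (0.1359 - 0.1071i)|110⟩ + (0.1359 - 0.1071i)|111⟩

H⊗3 gives amp(|y⟩) = (1/2√2) Σ_x (−1)^(x·y) amp(|x⟩), where x·y is the number of positions in which both x and y have a 1.
|000⟩: (0.8381 + (0.4536 + 0.303i))/(2√2) = (0.4567 + 0.1071i)
|001⟩: (0.8381 + (0.4536 + 0.303i))/(2√2) = (0.4567 + 0.1071i)
|010⟩: (0.8381 + (0.4536 + 0.303i))/(2√2) = (0.4567 + 0.1071i)
|011⟩: (0.8381 + (0.4536 + 0.303i))/(2√2) = (0.4567 + 0.1071i)
|100⟩: (0.8381 - (0.4536 + 0.303i))/(2√2) = (0.1359 - 0.1071i)
|101⟩: (0.8381 - (0.4536 + 0.303i))/(2√2) = (0.1359 - 0.1071i)
|110⟩: (0.8381 - (0.4536 + 0.303i))/(2√2) = (0.1359 - 0.1071i)
|111⟩: (0.8381 - (0.4536 + 0.303i))/(2√2) = (0.1359 - 0.1071i)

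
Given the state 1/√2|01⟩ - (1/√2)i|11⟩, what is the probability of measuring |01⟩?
1/2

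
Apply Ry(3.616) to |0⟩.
-0.235|0⟩ + 0.972|1⟩

Ry(3.616) = [[cos(θ/2), −sin(θ/2)], [sin(θ/2), cos(θ/2)]]; θ = 3.616, cos(θ/2) ≈ -0.234986, sin(θ/2) ≈ 0.971999.
With a = amp(|0⟩) = 1 and b = amp(|1⟩) = 0:
new amp(|0⟩) = (-0.234986)·a + (-0.971999)·b = -0.235
new amp(|1⟩) = (0.971999)·a + (-0.234986)·b = 0.972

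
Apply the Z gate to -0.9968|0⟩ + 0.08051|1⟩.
-0.9968|0⟩ - 0.08051|1⟩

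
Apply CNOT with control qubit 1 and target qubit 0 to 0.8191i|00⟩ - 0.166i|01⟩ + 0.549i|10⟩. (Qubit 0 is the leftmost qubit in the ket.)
0.8191i|00⟩ + 0.549i|10⟩ - 0.166i|11⟩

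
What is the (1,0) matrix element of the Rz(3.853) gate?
0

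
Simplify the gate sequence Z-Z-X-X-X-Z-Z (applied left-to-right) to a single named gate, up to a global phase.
X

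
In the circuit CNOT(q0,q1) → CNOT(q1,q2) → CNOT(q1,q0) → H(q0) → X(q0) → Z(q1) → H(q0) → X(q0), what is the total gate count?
8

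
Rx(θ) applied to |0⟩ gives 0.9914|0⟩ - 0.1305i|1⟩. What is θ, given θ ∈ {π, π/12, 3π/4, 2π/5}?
π/12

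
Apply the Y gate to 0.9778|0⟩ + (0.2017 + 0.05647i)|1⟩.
(0.05647 - 0.2017i)|0⟩ + 0.9778i|1⟩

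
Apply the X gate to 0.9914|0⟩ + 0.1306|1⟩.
0.1306|0⟩ + 0.9914|1⟩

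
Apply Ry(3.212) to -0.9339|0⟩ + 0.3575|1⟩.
-0.3244|0⟩ - 0.9459|1⟩

Ry(3.212) = [[cos(θ/2), −sin(θ/2)], [sin(θ/2), cos(θ/2)]]; θ = 3.212, cos(θ/2) ≈ -0.0351964, sin(θ/2) ≈ 0.99938.
With a = amp(|0⟩) = -0.9339 and b = amp(|1⟩) = 0.3575:
new amp(|0⟩) = (-0.0351964)·a + (-0.99938)·b = -0.3244
new amp(|1⟩) = (0.99938)·a + (-0.0351964)·b = -0.9459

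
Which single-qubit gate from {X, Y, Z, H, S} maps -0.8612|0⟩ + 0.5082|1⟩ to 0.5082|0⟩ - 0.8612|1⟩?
X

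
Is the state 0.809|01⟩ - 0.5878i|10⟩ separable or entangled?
Entangled

Writing the state as a|00⟩ + b|01⟩ + c|10⟩ + d|11⟩, it is a product state iff ad − bc = 0.
Here (a, b, c, d) = (0, 0.809, -0.5878i, 0): ad − bc = (0)(0) − (0.809)(-0.5878i) = 0.4755i ≠ 0, so the state is entangled.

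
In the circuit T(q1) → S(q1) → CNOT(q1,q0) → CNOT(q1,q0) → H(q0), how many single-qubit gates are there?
3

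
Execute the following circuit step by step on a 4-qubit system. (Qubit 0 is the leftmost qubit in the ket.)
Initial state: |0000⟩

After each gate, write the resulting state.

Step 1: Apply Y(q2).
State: i|0010⟩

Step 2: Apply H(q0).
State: (1/√2)i|0010⟩ + (1/√2)i|1010⟩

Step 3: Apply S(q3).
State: (1/√2)i|0010⟩ + (1/√2)i|1010⟩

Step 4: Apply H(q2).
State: (1/2)i|0000⟩ - (1/2)i|0010⟩ + (1/2)i|1000⟩ - (1/2)i|1010⟩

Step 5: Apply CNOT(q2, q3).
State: (1/2)i|0000⟩ - (1/2)i|0011⟩ + (1/2)i|1000⟩ - (1/2)i|1011⟩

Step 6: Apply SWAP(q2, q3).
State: (1/2)i|0000⟩ - (1/2)i|0011⟩ + (1/2)i|1000⟩ - (1/2)i|1011⟩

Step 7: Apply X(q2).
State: -(1/2)i|0001⟩ + (1/2)i|0010⟩ - (1/2)i|1001⟩ + (1/2)i|1010⟩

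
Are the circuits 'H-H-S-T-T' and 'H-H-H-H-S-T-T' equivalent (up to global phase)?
Yes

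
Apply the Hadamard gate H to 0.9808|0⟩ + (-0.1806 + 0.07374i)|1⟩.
(0.5658 + 0.05214i)|0⟩ + (0.8212 - 0.05214i)|1⟩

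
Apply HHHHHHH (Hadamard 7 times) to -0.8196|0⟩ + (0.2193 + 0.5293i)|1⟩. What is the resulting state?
(-0.4245 + 0.3743i)|0⟩ + (-0.7346 - 0.3743i)|1⟩

H² = I, so H^7 = H: a single Hadamard. With (a, b) = (-0.8196, (0.2193 + 0.5293i)), H gives ((a + b)/√2, (a − b)/√2) = ((-0.4245 + 0.3743i), (-0.7346 - 0.3743i)).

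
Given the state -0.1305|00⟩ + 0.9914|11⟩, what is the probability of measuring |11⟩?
0.9829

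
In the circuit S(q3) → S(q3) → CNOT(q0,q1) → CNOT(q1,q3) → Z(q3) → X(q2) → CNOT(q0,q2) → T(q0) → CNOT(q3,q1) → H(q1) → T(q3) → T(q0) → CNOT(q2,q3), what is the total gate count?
13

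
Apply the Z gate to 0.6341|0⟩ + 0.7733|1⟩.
0.6341|0⟩ - 0.7733|1⟩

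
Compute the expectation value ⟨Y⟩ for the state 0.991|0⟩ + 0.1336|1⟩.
0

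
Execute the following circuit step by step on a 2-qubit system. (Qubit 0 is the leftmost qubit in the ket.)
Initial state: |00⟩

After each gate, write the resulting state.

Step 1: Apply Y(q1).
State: i|01⟩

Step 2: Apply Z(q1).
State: -i|01⟩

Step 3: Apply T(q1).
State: (1/√2 - (1/√2)i)|01⟩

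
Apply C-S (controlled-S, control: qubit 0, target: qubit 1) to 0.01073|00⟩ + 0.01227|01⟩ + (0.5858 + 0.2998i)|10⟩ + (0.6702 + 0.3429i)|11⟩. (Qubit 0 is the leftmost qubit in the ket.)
0.01073|00⟩ + 0.01227|01⟩ + (0.5858 + 0.2998i)|10⟩ + (-0.3429 + 0.6702i)|11⟩

C-S leaves the control-|0⟩ kets |00⟩, |01⟩ unchanged and applies S to qubit 1 on the control-|1⟩ pair (|10⟩, |11⟩).
S = [[1, 0], [0, i]].
With a = amp(|10⟩) = (0.5858 + 0.2998i) and b = amp(|11⟩) = (0.6702 + 0.3429i):
new amp(|10⟩) = (1)·a = (0.5858 + 0.2998i)
new amp(|11⟩) = (i)·b = (-0.3429 + 0.6702i)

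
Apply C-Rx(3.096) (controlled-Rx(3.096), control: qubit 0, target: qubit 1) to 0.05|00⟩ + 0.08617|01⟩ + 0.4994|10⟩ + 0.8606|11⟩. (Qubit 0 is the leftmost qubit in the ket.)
0.05|00⟩ + 0.08617|01⟩ + (0.01138 - 0.8604i)|10⟩ + (0.01962 - 0.4993i)|11⟩

C-Rx(3.096) leaves the control-|0⟩ kets |00⟩, |01⟩ unchanged and applies Rx(3.096) to qubit 1 on the control-|1⟩ pair (|10⟩, |11⟩).
Rx(3.096) = [[cos(θ/2), −i·sin(θ/2)], [−i·sin(θ/2), cos(θ/2)]]; θ = 3.096, cos(θ/2) ≈ 0.0227944, sin(θ/2) ≈ 0.99974.
With a = amp(|10⟩) = 0.4994 and b = amp(|11⟩) = 0.8606:
new amp(|10⟩) = (0.0227944)·a + (-0.99974i)·b = (0.01138 - 0.8604i)
new amp(|11⟩) = (-0.99974i)·a + (0.0227944)·b = (0.01962 - 0.4993i)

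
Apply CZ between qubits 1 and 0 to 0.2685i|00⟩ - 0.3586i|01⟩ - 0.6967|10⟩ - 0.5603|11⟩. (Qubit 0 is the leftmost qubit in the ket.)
0.2685i|00⟩ - 0.3586i|01⟩ - 0.6967|10⟩ + 0.5603|11⟩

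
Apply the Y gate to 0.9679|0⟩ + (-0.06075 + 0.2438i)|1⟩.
(0.2438 + 0.06075i)|0⟩ + 0.9679i|1⟩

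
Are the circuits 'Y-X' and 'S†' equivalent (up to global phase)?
No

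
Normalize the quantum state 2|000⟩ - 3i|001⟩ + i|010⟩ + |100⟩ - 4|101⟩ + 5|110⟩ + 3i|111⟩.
0.2481|000⟩ - 0.3721i|001⟩ + 0.124i|010⟩ + 0.124|100⟩ - 0.4961|101⟩ + 0.6202|110⟩ + 0.3721i|111⟩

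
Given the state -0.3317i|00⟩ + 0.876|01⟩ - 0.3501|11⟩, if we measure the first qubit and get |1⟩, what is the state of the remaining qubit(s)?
-|1⟩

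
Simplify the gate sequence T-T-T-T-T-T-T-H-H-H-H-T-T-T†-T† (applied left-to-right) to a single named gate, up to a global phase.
T†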